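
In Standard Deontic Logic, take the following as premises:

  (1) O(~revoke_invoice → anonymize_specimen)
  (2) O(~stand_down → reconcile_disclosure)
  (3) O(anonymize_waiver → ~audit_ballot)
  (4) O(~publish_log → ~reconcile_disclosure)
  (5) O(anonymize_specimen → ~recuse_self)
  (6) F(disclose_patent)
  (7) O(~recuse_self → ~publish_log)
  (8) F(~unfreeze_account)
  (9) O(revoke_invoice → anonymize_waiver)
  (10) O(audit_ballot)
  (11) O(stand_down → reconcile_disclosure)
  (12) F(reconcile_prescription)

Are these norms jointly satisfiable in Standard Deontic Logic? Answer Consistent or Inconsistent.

Premises 11 and 2 are O(stand_down → reconcile_disclosure) and O(~stand_down → reconcile_disclosure); every ideal world satisfies stand_down or ~stand_down, so in either case reconcile_disclosure holds — hence O(reconcile_disclosure).
Premise 4 is O(~publish_log → ~reconcile_disclosure); contrapositively O(reconcile_disclosure → publish_log). Since O(reconcile_disclosure) holds, K gives O(publish_log).
Premise 7 is O(~recuse_self → ~publish_log); contrapositively O(publish_log → recuse_self). Since O(publish_log) holds, K gives O(recuse_self).
The contrapositive of premise 5 (O(anonymize_specimen → ~recuse_self)) is O(recuse_self → ~anonymize_specimen), and O(recuse_self) is already established, so O(~anonymize_specimen).
Premise 1, O(~revoke_invoice → anonymize_specimen), contraposes to O(~anonymize_specimen → revoke_invoice); with O(~anonymize_specimen) we get O(revoke_invoice).
Premise 9 is O(revoke_invoice → anonymize_waiver); since O(revoke_invoice), deontic closure gives O(anonymize_waiver).
Applying K to premise 3 (O(anonymize_waiver → ~audit_ballot)) and O(anonymize_waiver) yields O(~audit_ballot).
Yet premise 10 states O(audit_ballot).
We now have both O(~audit_ballot) and O(audit_ballot) — audit_ballot is simultaneously obligatory and forbidden, violating the D-axiom.

Inconsistent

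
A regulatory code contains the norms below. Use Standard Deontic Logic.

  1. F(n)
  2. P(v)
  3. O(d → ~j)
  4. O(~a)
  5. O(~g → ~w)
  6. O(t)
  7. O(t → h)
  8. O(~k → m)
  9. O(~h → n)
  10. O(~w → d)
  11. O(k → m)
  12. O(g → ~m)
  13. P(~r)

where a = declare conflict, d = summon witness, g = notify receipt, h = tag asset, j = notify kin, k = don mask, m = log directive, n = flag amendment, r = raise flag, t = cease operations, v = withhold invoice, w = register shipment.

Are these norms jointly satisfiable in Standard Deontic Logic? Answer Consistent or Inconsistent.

Consistent

Premise 9 is O(~h → n), but O(~h) is not derivable from the premises, so it does not yield O(n).
So O(n) is not derivable, and the apparent clash with O(~n) does not arise.
A world satisfying every obligation exists (e.g. a=false, d=true, g=false, h=true, j=false, k=false, m=true, n=false, r=false, t=true, v=false, w=false); no atom is both obligatory and forbidden, so the set is consistent.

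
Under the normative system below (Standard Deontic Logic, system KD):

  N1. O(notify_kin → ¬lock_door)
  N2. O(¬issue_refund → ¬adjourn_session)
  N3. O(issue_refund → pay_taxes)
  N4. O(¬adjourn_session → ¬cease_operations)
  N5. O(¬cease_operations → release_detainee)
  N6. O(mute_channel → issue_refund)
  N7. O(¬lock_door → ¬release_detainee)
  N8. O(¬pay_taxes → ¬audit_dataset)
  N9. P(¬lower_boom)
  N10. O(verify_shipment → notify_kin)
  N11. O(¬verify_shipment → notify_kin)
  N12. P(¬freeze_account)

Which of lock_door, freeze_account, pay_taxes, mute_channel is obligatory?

pay_taxes

Premises 10 and 11 cover both cases: O(verify_shipment → notify_kin) and O(¬verify_shipment → notify_kin). Since verify_shipment ∨ ¬verify_shipment is a tautology, O(notify_kin) follows.
Applying K to premise 1 (O(notify_kin → ¬lock_door)) and O(notify_kin) yields O(¬lock_door).
With premise 7, O(¬lock_door → ¬release_detainee), the K-axiom yields O(¬release_detainee).
Premise 5 is O(¬cease_operations → release_detainee); contrapositively O(¬release_detainee → cease_operations). Since O(¬release_detainee) holds, K gives O(cease_operations).
Premise 4, O(¬adjourn_session → ¬cease_operations), contraposes to O(cease_operations → adjourn_session); with O(cease_operations) we get O(adjourn_session).
Premise 2 is O(¬issue_refund → ¬adjourn_session); contrapositively O(adjourn_session → issue_refund). Since O(adjourn_session) holds, K gives O(issue_refund).
From O(issue_refund) and premise 3, O(issue_refund → pay_taxes), we obtain O(pay_taxes).
So O(pay_taxes) holds — pay_taxes is obligatory. None of the other listed options is made obligatory by any chain of premises.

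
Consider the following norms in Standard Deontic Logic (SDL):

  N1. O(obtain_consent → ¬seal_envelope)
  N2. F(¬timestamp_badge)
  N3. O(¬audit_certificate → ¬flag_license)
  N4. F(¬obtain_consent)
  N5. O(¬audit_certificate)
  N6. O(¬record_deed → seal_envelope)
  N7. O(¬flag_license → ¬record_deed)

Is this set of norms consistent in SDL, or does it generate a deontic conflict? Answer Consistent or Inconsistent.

Premise 4, F(¬obtain_consent), is equivalent to O(obtain_consent).
From O(obtain_consent) and premise 1, O(obtain_consent → ¬seal_envelope), we obtain O(¬seal_envelope).
Premise 6, O(¬record_deed → seal_envelope), contraposes to O(¬seal_envelope → record_deed); with O(¬seal_envelope) we get O(record_deed).
Premise 7, O(¬flag_license → ¬record_deed), contraposes to O(record_deed → flag_license); with O(record_deed) we get O(flag_license).
The contrapositive of premise 3 (O(¬audit_certificate → ¬flag_license)) is O(flag_license → audit_certificate), and O(flag_license) is already established, so O(audit_certificate).
However, premise 5 gives O(¬audit_certificate).
We now have both O(audit_certificate) and O(¬audit_certificate) — audit_certificate is simultaneously obligatory and forbidden, violating the D-axiom.

Inconsistent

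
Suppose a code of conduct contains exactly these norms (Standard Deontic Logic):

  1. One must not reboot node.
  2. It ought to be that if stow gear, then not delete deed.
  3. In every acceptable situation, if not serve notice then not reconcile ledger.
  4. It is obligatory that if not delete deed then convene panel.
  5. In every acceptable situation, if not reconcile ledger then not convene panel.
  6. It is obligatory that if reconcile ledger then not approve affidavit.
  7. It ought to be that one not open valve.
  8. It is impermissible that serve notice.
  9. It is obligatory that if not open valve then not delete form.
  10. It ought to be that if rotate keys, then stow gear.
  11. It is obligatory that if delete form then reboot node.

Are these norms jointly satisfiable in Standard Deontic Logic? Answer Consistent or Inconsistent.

Consistent

Premise 11 is O(delete_form → reboot_node), but O(delete_form) is not derivable from the premises, so it does not yield O(reboot_node).
So O(reboot_node) is not derivable, and the apparent clash with O(¬reboot_node) does not arise.
A world satisfying every obligation exists (e.g. approve_affidavit=false, convene_panel=false, delete_deed=true, delete_form=false, open_valve=false, reboot_node=false, reconcile_ledger=false, rotate_keys=false, serve_notice=false, stow_gear=false); no atom is both obligatory and forbidden, so the set is consistent.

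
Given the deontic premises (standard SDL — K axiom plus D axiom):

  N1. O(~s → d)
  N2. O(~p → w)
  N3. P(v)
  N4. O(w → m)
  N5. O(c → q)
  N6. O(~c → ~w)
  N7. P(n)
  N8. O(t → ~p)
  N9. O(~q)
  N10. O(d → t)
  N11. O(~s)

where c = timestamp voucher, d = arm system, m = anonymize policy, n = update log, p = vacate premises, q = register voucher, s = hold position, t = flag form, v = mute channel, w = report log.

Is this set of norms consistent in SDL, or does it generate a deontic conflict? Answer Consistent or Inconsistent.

From premise 9 we have O(~q).
Premise 5 is O(c → q); contrapositively O(~q → ~c). Since O(~q) holds, K gives O(~c).
Premise 6 is O(~c → ~w); since O(~c), deontic closure gives O(~w).
Premise 2, O(~p → w), contraposes to O(~w → p); with O(~w) we get O(p).
Premise 8 is O(t → ~p); contrapositively O(p → ~t). Since O(p) holds, K gives O(~t).
The contrapositive of premise 10 (O(d → t)) is O(~t → ~d), and O(~t) is already established, so O(~d).
Premise 1 is O(~s → d); contrapositively O(~d → s). Since O(~d) holds, K gives O(s).
But premise 11 directly asserts O(~s).
We now have both O(s) and O(~s) — s is simultaneously obligatory and forbidden, violating the D-axiom.

Inconsistent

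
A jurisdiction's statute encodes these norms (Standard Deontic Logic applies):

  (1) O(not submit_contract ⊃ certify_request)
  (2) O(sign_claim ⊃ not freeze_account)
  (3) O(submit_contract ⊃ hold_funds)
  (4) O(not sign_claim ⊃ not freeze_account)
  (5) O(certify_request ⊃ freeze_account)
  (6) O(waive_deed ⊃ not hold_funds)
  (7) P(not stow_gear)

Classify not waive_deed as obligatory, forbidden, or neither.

Premises 2 and 4 cover both cases: O(sign_claim ⊃ not freeze_account) and O(not sign_claim ⊃ not freeze_account). Since sign_claim ∨ not sign_claim is a tautology, O(not freeze_account) follows.
Premise 5 is O(certify_request ⊃ freeze_account); contrapositively O(not freeze_account ⊃ not certify_request). Since O(not freeze_account) holds, K gives O(not certify_request).
Premise 1 is O(not submit_contract ⊃ certify_request); contrapositively O(not certify_request ⊃ submit_contract). Since O(not certify_request) holds, K gives O(submit_contract).
From O(submit_contract) and premise 3, O(submit_contract ⊃ hold_funds), we obtain O(hold_funds).
The contrapositive of premise 6 (O(waive_deed ⊃ not hold_funds)) is O(hold_funds ⊃ not waive_deed), and O(hold_funds) is already established, so O(not waive_deed).
Premise 7 does not contribute to this derivation.
Hence not waive_deed is obligatory.

Obligatory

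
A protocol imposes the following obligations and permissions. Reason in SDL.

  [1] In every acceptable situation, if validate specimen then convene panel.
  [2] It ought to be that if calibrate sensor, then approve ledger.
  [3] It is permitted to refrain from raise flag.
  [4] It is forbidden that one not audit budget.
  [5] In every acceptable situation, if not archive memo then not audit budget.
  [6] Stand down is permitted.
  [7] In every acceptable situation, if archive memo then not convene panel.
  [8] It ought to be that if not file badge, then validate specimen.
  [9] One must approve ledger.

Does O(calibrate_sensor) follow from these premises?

Premise 2 is O(calibrate_sensor → approve_ledger); even if O(approve_ledger) held, inferring O(calibrate_sensor) would be affirming the consequent — invalid.
No other premise forces O(calibrate_sensor). An ideal world satisfying every premise can still have calibrate_sensor false, so O(calibrate_sensor) is not derivable.

No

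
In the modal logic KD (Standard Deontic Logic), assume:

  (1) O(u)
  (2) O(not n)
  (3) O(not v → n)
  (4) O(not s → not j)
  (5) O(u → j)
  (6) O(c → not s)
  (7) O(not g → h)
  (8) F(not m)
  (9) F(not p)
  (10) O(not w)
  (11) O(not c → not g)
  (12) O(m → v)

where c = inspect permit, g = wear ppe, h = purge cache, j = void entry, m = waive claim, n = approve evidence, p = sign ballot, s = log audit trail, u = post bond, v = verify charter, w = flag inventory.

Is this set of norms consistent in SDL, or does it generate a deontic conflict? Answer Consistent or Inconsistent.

Consistent

Premise 3 is O(not v → n), but O(not v) is not derivable from the premises, so it does not yield O(n).
So O(n) is not derivable, and the apparent clash with O(not n) does not arise.
A world satisfying every obligation exists (e.g. c=false, g=false, h=true, j=true, m=true, n=false, p=true, s=true, u=true, v=true, w=false); no atom is both obligatory and forbidden, so the set is consistent.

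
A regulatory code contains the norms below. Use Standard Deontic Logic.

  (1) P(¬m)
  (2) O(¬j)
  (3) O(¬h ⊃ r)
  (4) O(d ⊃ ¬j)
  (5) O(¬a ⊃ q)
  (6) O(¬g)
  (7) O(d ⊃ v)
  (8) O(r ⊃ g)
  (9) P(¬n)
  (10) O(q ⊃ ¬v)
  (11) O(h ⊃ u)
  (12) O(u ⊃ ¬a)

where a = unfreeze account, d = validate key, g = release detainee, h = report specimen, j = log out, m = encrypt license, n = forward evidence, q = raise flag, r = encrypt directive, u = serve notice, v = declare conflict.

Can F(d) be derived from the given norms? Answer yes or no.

Yes

Premise 6 gives O(¬g).
Premise 8, O(r ⊃ g), contraposes to O(¬g ⊃ ¬r); with O(¬g) we get O(¬r).
Premise 3, O(¬h ⊃ r), contraposes to O(¬r ⊃ h); with O(¬r) we get O(h).
Applying K to premise 11 (O(h ⊃ u)) and O(h) yields O(u).
From O(u) and premise 12, O(u ⊃ ¬a), we obtain O(¬a).
Premise 5 is O(¬a ⊃ q); since O(¬a), deontic closure gives O(q).
Applying K to premise 10 (O(q ⊃ ¬v)) and O(q) yields O(¬v).
Premise 7, O(d ⊃ v), contraposes to O(¬v ⊃ ¬d); with O(¬v) we get O(¬d).
Premises 1, 2, 4, 9 do not contribute to this derivation.
So O(¬d) holds, i.e. F(d). The claim follows.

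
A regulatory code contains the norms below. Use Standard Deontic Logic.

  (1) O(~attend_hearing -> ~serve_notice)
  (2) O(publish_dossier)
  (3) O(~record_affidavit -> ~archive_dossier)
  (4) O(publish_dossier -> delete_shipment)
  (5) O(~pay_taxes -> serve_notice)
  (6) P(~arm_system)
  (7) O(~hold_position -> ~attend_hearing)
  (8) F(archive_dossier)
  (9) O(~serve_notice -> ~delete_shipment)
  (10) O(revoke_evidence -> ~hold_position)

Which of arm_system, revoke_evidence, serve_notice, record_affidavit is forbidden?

revoke_evidence

Premise 2 gives O(publish_dossier).
With premise 4, O(publish_dossier -> delete_shipment), the K-axiom yields O(delete_shipment).
Premise 9 is O(~serve_notice -> ~delete_shipment); contrapositively O(delete_shipment -> serve_notice). Since O(delete_shipment) holds, K gives O(serve_notice).
Premise 1, O(~attend_hearing -> ~serve_notice), contraposes to O(serve_notice -> attend_hearing); with O(serve_notice) we get O(attend_hearing).
The contrapositive of premise 7 (O(~hold_position -> ~attend_hearing)) is O(attend_hearing -> hold_position), and O(attend_hearing) is already established, so O(hold_position).
Premise 10, O(revoke_evidence -> ~hold_position), contraposes to O(hold_position -> ~revoke_evidence); with O(hold_position) we get O(~revoke_evidence).
So O(~revoke_evidence) holds, i.e. revoke_evidence is forbidden. None of the other listed options is forbidden under the premises.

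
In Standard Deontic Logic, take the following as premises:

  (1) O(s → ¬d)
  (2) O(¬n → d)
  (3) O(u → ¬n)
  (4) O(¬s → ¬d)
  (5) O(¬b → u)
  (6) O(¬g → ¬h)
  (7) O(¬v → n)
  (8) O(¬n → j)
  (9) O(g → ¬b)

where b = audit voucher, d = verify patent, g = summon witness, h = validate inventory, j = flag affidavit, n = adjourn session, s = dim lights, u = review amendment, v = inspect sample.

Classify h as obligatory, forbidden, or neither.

Premises 1 and 4 are O(s → ¬d) and O(¬s → ¬d); every ideal world satisfies s or ¬s, so in either case ¬d holds — hence O(¬d).
Premise 2 is O(¬n → d); contrapositively O(¬d → n). Since O(¬d) holds, K gives O(n).
The contrapositive of premise 3 (O(u → ¬n)) is O(n → ¬u), and O(n) is already established, so O(¬u).
Premise 5, O(¬b → u), contraposes to O(¬u → b); with O(¬u) we get O(b).
Premise 9 is O(g → ¬b); contrapositively O(b → ¬g). Since O(b) holds, K gives O(¬g).
Premise 6 is O(¬g → ¬h); since O(¬g), deontic closure gives O(¬h).
Premises 7, 8 do not contribute to this derivation.
Thus O(¬h), which is F(h): h is forbidden.

Forbidden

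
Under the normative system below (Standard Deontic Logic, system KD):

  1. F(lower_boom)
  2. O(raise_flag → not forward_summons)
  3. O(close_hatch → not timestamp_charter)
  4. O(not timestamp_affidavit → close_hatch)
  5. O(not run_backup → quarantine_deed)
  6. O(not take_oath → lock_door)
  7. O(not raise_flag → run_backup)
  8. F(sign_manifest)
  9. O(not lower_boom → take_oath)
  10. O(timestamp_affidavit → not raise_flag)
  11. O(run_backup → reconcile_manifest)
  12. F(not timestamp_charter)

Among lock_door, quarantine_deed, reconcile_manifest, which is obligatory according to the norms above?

reconcile_manifest

Premise 12 is F(not timestamp_charter), i.e. O(timestamp_charter).
Premise 3, O(close_hatch → not timestamp_charter), contraposes to O(timestamp_charter → not close_hatch); with O(timestamp_charter) we get O(not close_hatch).
Premise 4, O(not timestamp_affidavit → close_hatch), contraposes to O(not close_hatch → timestamp_affidavit); with O(not close_hatch) we get O(timestamp_affidavit).
With premise 10, O(timestamp_affidavit → not raise_flag), the K-axiom yields O(not raise_flag).
Applying K to premise 7 (O(not raise_flag → run_backup)) and O(not raise_flag) yields O(run_backup).
From O(run_backup) and premise 11, O(run_backup → reconcile_manifest), we obtain O(reconcile_manifest).
So O(reconcile_manifest) holds — reconcile_manifest is obligatory. None of the other listed options is made obligatory by any chain of premises.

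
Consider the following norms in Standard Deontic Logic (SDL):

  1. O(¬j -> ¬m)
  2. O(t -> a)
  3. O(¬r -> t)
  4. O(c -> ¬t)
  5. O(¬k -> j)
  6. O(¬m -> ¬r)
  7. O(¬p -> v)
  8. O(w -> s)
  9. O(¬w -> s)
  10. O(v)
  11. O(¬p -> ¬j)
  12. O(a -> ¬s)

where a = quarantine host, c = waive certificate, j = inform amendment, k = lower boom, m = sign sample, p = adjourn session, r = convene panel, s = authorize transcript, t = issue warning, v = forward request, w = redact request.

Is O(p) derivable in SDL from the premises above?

Premises 9 and 8 cover both cases: O(¬w -> s) and O(w -> s). Since ¬w ∨ w is a tautology, O(s) follows.
Premise 12, O(a -> ¬s), contraposes to O(s -> ¬a); with O(s) we get O(¬a).
The contrapositive of premise 2 (O(t -> a)) is O(¬a -> ¬t), and O(¬a) is already established, so O(¬t).
Premise 3 is O(¬r -> t); contrapositively O(¬t -> r). Since O(¬t) holds, K gives O(r).
Premise 6, O(¬m -> ¬r), contraposes to O(r -> m); with O(r) we get O(m).
Premise 1 is O(¬j -> ¬m); contrapositively O(m -> j). Since O(m) holds, K gives O(j).
Premise 11 is O(¬p -> ¬j); contrapositively O(j -> p). Since O(j) holds, K gives O(p).
Premises 4, 5, 7, 10 do not contribute to this derivation.
So O(p) follows.

Yes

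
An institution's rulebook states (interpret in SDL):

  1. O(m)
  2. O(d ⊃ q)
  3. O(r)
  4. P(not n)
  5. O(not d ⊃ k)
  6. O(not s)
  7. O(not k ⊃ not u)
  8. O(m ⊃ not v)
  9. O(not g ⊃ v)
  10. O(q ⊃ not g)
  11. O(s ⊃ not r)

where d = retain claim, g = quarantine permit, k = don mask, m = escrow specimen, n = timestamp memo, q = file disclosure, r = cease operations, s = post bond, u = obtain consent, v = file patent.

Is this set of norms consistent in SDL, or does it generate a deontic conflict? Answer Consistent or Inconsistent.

Consistent

Premise 11 is O(s ⊃ not r), but O(s) is not derivable from the premises, so it does not yield O(not r).
So O(not r) is not derivable, and the apparent clash with O(r) does not arise.
A world satisfying every obligation exists (e.g. d=false, g=true, k=true, m=true, n=false, q=false, r=true, s=false, u=false, v=false); no atom is both obligatory and forbidden, so the set is consistent.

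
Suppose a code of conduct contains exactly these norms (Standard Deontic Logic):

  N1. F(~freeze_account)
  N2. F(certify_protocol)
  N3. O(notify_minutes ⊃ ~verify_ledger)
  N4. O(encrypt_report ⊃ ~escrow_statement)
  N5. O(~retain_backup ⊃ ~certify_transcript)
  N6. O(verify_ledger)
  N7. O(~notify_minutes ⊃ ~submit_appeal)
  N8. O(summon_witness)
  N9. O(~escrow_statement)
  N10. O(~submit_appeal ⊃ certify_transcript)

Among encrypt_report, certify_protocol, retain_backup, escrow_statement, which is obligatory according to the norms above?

Premise 6 gives O(verify_ledger).
Premise 3, O(notify_minutes ⊃ ~verify_ledger), contraposes to O(verify_ledger ⊃ ~notify_minutes); with O(verify_ledger) we get O(~notify_minutes).
From O(~notify_minutes) and premise 7, O(~notify_minutes ⊃ ~submit_appeal), we obtain O(~submit_appeal).
From O(~submit_appeal) and premise 10, O(~submit_appeal ⊃ certify_transcript), we obtain O(certify_transcript).
The contrapositive of premise 5 (O(~retain_backup ⊃ ~certify_transcript)) is O(certify_transcript ⊃ retain_backup), and O(certify_transcript) is already established, so O(retain_backup).
So O(retain_backup) holds — retain_backup is obligatory. None of the other listed options is made obligatory by any chain of premises.

retain_backup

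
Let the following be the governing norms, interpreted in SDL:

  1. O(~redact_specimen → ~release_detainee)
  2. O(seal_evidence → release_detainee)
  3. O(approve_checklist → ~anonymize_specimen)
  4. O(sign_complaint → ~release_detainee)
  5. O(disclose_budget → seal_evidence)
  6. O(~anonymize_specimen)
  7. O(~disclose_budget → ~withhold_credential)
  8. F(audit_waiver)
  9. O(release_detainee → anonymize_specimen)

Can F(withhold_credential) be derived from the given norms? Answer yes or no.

Premise 6 gives O(~anonymize_specimen).
Premise 9 is O(release_detainee → anonymize_specimen); contrapositively O(~anonymize_specimen → ~release_detainee). Since O(~anonymize_specimen) holds, K gives O(~release_detainee).
Premise 2, O(seal_evidence → release_detainee), contraposes to O(~release_detainee → ~seal_evidence); with O(~release_detainee) we get O(~seal_evidence).
Premise 5, O(disclose_budget → seal_evidence), contraposes to O(~seal_evidence → ~disclose_budget); with O(~seal_evidence) we get O(~disclose_budget).
Premise 7 is O(~disclose_budget → ~withhold_credential); since O(~disclose_budget), deontic closure gives O(~withhold_credential).
Premises 1, 3, 4, 8 do not contribute to this derivation.
So O(~withhold_credential) holds, i.e. F(withhold_credential). The claim follows.

Yes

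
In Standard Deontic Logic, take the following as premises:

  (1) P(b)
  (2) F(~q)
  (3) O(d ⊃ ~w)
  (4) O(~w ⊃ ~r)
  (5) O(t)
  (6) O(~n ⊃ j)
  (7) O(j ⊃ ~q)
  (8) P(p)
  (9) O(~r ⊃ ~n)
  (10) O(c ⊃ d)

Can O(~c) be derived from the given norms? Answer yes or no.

Premise 2 is F(~q), i.e. O(q).
Premise 7, O(j ⊃ ~q), contraposes to O(q ⊃ ~j); with O(q) we get O(~j).
The contrapositive of premise 6 (O(~n ⊃ j)) is O(~j ⊃ n), and O(~j) is already established, so O(n).
Premise 9 is O(~r ⊃ ~n); contrapositively O(n ⊃ r). Since O(n) holds, K gives O(r).
Premise 4 is O(~w ⊃ ~r); contrapositively O(r ⊃ w). Since O(r) holds, K gives O(w).
Premise 3 is O(d ⊃ ~w); contrapositively O(w ⊃ ~d). Since O(w) holds, K gives O(~d).
Premise 10, O(c ⊃ d), contraposes to O(~d ⊃ ~c); with O(~d) we get O(~c).
Premises 1, 5, 8 do not contribute to this derivation.
So O(~c) follows.

Yes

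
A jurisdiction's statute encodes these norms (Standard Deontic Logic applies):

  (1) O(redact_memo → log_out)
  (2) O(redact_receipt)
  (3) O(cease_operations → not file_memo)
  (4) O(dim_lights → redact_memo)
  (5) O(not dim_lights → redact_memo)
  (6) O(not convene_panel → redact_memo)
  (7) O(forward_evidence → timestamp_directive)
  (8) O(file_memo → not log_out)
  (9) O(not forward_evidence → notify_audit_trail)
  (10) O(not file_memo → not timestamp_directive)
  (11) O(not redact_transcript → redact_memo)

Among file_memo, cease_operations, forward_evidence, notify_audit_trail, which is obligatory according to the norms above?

By case analysis on not dim_lights: premise 5 gives O(not dim_lights → redact_memo) and premise 4 gives O(dim_lights → redact_memo), so O(redact_memo) either way.
With premise 1, O(redact_memo → log_out), the K-axiom yields O(log_out).
Premise 8 is O(file_memo → not log_out); contrapositively O(log_out → not file_memo). Since O(log_out) holds, K gives O(not file_memo).
With premise 10, O(not file_memo → not timestamp_directive), the K-axiom yields O(not timestamp_directive).
Premise 7, O(forward_evidence → timestamp_directive), contraposes to O(not timestamp_directive → not forward_evidence); with O(not timestamp_directive) we get O(not forward_evidence).
From O(not forward_evidence) and premise 9, O(not forward_evidence → notify_audit_trail), we obtain O(notify_audit_trail).
So O(notify_audit_trail) holds — notify_audit_trail is obligatory. None of the other listed options is made obligatory by any chain of premises.

notify_audit_trail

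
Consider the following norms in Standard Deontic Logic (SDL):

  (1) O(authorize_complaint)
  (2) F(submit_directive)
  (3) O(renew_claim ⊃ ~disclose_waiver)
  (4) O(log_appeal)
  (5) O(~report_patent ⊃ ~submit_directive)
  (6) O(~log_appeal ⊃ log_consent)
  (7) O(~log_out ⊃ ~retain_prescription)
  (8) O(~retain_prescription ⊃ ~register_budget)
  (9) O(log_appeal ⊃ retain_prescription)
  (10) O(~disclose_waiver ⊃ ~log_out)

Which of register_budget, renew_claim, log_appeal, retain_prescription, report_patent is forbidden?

Premise 4 states O(log_appeal) outright.
Premise 9 is O(log_appeal ⊃ retain_prescription); since O(log_appeal), deontic closure gives O(retain_prescription).
Premise 7 is O(~log_out ⊃ ~retain_prescription); contrapositively O(retain_prescription ⊃ log_out). Since O(retain_prescription) holds, K gives O(log_out).
The contrapositive of premise 10 (O(~disclose_waiver ⊃ ~log_out)) is O(log_out ⊃ disclose_waiver), and O(log_out) is already established, so O(disclose_waiver).
Premise 3, O(renew_claim ⊃ ~disclose_waiver), contraposes to O(disclose_waiver ⊃ ~renew_claim); with O(disclose_waiver) we get O(~renew_claim).
So O(~renew_claim) holds, i.e. renew_claim is forbidden. None of the other listed options is forbidden under the premises.

renew_claim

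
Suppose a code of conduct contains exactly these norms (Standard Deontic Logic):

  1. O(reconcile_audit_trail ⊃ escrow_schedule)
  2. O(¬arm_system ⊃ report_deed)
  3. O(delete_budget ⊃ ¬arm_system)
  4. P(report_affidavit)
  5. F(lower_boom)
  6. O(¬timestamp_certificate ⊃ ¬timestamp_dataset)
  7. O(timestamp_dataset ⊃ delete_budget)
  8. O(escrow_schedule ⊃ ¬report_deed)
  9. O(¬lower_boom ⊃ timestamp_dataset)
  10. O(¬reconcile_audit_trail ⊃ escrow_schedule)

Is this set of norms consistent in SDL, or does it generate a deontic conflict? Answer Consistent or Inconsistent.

Premises 10 and 1 are O(¬reconcile_audit_trail ⊃ escrow_schedule) and O(reconcile_audit_trail ⊃ escrow_schedule); every ideal world satisfies ¬reconcile_audit_trail or reconcile_audit_trail, so in either case escrow_schedule holds — hence O(escrow_schedule).
From O(escrow_schedule) and premise 8, O(escrow_schedule ⊃ ¬report_deed), we obtain O(¬report_deed).
Premise 2 is O(¬arm_system ⊃ report_deed); contrapositively O(¬report_deed ⊃ arm_system). Since O(¬report_deed) holds, K gives O(arm_system).
Premise 3, O(delete_budget ⊃ ¬arm_system), contraposes to O(arm_system ⊃ ¬delete_budget); with O(arm_system) we get O(¬delete_budget).
Premise 7 is O(timestamp_dataset ⊃ delete_budget); contrapositively O(¬delete_budget ⊃ ¬timestamp_dataset). Since O(¬delete_budget) holds, K gives O(¬timestamp_dataset).
Premise 9, O(¬lower_boom ⊃ timestamp_dataset), contraposes to O(¬timestamp_dataset ⊃ lower_boom); with O(¬timestamp_dataset) we get O(lower_boom).
However, F(lower_boom) at premise 5 amounts to O(¬lower_boom).
We now have both O(lower_boom) and O(¬lower_boom) — lower_boom is simultaneously obligatory and forbidden, violating the D-axiom.

Inconsistent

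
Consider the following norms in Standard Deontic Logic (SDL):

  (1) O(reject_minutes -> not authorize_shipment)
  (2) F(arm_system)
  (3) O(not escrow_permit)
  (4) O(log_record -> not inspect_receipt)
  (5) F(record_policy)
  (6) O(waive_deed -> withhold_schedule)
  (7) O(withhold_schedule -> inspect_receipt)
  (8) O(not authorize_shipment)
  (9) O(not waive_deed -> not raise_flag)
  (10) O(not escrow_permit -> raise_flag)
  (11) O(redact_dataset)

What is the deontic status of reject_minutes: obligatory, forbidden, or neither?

Neither

Premise 1 is O(reject_minutes -> not authorize_shipment); even if O(not authorize_shipment) held, inferring O(reject_minutes) would be affirming the consequent — invalid.
No premise or chain of K-axiom applications forces O(reject_minutes), and none forces O(not reject_minutes). So reject_minutes is neither obligatory nor forbidden under these norms.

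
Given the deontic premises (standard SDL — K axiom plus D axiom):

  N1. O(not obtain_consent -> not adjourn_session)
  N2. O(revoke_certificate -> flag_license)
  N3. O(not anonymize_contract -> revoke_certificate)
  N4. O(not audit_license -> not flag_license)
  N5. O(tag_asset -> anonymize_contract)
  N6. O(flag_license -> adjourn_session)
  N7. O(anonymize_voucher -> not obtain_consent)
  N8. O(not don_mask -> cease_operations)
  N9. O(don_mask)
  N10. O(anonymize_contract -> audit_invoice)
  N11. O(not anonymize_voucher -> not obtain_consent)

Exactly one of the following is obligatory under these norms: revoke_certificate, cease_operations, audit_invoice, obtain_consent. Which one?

By case analysis on anonymize_voucher: premise 7 gives O(anonymize_voucher -> not obtain_consent) and premise 11 gives O(not anonymize_voucher -> not obtain_consent), so O(not obtain_consent) either way.
Premise 1 is O(not obtain_consent -> not adjourn_session); since O(not obtain_consent), deontic closure gives O(not adjourn_session).
The contrapositive of premise 6 (O(flag_license -> adjourn_session)) is O(not adjourn_session -> not flag_license), and O(not adjourn_session) is already established, so O(not flag_license).
The contrapositive of premise 2 (O(revoke_certificate -> flag_license)) is O(not flag_license -> not revoke_certificate), and O(not flag_license) is already established, so O(not revoke_certificate).
The contrapositive of premise 3 (O(not anonymize_contract -> revoke_certificate)) is O(not revoke_certificate -> anonymize_contract), and O(not revoke_certificate) is already established, so O(anonymize_contract).
With premise 10, O(anonymize_contract -> audit_invoice), the K-axiom yields O(audit_invoice).
So O(audit_invoice) holds — audit_invoice is obligatory. None of the other listed options is made obligatory by any chain of premises.

audit_invoice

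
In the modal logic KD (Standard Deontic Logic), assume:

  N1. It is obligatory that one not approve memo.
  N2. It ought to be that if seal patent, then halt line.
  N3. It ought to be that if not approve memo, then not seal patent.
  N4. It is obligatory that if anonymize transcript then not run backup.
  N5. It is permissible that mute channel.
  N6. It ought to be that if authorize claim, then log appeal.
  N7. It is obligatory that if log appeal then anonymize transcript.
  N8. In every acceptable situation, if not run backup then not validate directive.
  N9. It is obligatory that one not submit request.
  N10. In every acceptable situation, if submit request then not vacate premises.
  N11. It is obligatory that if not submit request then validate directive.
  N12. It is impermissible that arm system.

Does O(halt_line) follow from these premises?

Premise 2 is O(seal_patent → halt_line), but O(seal_patent) is not derivable from the premises, so it does not yield O(halt_line).
No other premise forces O(halt_line). An ideal world satisfying every premise can still have halt_line false, so O(halt_line) is not derivable.

No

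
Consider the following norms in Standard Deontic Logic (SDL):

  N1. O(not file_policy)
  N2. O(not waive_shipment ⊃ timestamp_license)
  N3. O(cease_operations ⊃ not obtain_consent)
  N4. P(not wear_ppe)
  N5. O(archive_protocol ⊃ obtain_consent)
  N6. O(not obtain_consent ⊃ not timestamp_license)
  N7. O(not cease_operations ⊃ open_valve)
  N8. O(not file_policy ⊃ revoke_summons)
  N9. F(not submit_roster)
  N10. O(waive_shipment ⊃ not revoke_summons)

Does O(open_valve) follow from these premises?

From premise 1 we have O(not file_policy).
Applying K to premise 8 (O(not file_policy ⊃ revoke_summons)) and O(not file_policy) yields O(revoke_summons).
Premise 10, O(waive_shipment ⊃ not revoke_summons), contraposes to O(revoke_summons ⊃ not waive_shipment); with O(revoke_summons) we get O(not waive_shipment).
Applying K to premise 2 (O(not waive_shipment ⊃ timestamp_license)) and O(not waive_shipment) yields O(timestamp_license).
Premise 6, O(not obtain_consent ⊃ not timestamp_license), contraposes to O(timestamp_license ⊃ obtain_consent); with O(timestamp_license) we get O(obtain_consent).
The contrapositive of premise 3 (O(cease_operations ⊃ not obtain_consent)) is O(obtain_consent ⊃ not cease_operations), and O(obtain_consent) is already established, so O(not cease_operations).
With premise 7, O(not cease_operations ⊃ open_valve), the K-axiom yields O(open_valve).
Premises 4, 5, 9 do not contribute to this derivation.
So O(open_valve) follows.

Yes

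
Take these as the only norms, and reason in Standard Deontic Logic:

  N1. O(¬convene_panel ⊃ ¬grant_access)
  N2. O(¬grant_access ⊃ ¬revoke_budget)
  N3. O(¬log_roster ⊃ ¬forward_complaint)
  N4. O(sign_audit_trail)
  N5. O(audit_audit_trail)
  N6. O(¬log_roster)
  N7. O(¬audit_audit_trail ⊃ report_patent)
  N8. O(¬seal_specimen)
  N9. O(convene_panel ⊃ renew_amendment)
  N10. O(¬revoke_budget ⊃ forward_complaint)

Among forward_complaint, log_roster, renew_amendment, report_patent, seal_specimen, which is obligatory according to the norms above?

renew_amendment

From premise 6 we have O(¬log_roster).
With premise 3, O(¬log_roster ⊃ ¬forward_complaint), the K-axiom yields O(¬forward_complaint).
Premise 10, O(¬revoke_budget ⊃ forward_complaint), contraposes to O(¬forward_complaint ⊃ revoke_budget); with O(¬forward_complaint) we get O(revoke_budget).
The contrapositive of premise 2 (O(¬grant_access ⊃ ¬revoke_budget)) is O(revoke_budget ⊃ grant_access), and O(revoke_budget) is already established, so O(grant_access).
Premise 1, O(¬convene_panel ⊃ ¬grant_access), contraposes to O(grant_access ⊃ convene_panel); with O(grant_access) we get O(convene_panel).
With premise 9, O(convene_panel ⊃ renew_amendment), the K-axiom yields O(renew_amendment).
So O(renew_amendment) holds — renew_amendment is obligatory. None of the other listed options is made obligatory by any chain of premises.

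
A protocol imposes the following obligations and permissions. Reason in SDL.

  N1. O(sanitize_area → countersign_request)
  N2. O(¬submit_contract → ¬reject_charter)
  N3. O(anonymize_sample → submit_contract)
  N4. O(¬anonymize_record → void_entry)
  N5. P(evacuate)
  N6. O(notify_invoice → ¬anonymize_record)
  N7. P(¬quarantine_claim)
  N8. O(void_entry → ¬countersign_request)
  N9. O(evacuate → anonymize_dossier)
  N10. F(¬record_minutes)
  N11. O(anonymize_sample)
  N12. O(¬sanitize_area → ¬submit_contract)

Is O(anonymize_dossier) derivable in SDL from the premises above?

Premise 9 is O(evacuate → anonymize_dossier), but O(evacuate) is not derivable from the premises (the permission P(evacuate) asserts only ¬O(¬evacuate), not O(evacuate)), so it does not yield O(anonymize_dossier).
No other premise forces O(anonymize_dossier). An ideal world satisfying every premise can still have anonymize_dossier false, so O(anonymize_dossier) is not derivable.

No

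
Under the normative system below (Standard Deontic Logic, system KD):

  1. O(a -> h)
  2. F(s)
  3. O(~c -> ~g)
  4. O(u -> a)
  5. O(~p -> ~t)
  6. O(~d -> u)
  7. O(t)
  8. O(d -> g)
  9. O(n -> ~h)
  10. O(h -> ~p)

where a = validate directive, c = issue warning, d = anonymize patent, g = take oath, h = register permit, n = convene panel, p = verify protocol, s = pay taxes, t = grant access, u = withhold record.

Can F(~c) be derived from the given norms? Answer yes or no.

Premise 7 gives O(t).
Premise 5 is O(~p -> ~t); contrapositively O(t -> p). Since O(t) holds, K gives O(p).
Premise 10 is O(h -> ~p); contrapositively O(p -> ~h). Since O(p) holds, K gives O(~h).
The contrapositive of premise 1 (O(a -> h)) is O(~h -> ~a), and O(~h) is already established, so O(~a).
Premise 4, O(u -> a), contraposes to O(~a -> ~u); with O(~a) we get O(~u).
Premise 6 is O(~d -> u); contrapositively O(~u -> d). Since O(~u) holds, K gives O(d).
Premise 8 is O(d -> g); since O(d), deontic closure gives O(g).
The contrapositive of premise 3 (O(~c -> ~g)) is O(g -> c), and O(g) is already established, so O(c).
Premises 2, 9 do not contribute to this derivation.
So O(c) holds, i.e. F(~c). The claim follows.

Yes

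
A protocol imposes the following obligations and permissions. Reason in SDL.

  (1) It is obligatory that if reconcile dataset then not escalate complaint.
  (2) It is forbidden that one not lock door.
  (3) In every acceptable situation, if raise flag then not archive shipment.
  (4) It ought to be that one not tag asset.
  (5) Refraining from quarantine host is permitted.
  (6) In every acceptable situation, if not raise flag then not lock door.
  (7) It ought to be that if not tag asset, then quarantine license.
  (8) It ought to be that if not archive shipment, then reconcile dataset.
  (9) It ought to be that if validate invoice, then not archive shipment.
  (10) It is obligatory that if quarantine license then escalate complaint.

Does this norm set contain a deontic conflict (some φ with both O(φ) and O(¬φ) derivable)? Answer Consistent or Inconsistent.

Premise 2, F(¬lock_door), is equivalent to O(lock_door).
Premise 6 is O(¬raise_flag → ¬lock_door); contrapositively O(lock_door → raise_flag). Since O(lock_door) holds, K gives O(raise_flag).
Premise 3 is O(raise_flag → ¬archive_shipment); since O(raise_flag), deontic closure gives O(¬archive_shipment).
From O(¬archive_shipment) and premise 8, O(¬archive_shipment → reconcile_dataset), we obtain O(reconcile_dataset).
Premise 1 is O(reconcile_dataset → ¬escalate_complaint); since O(reconcile_dataset), deontic closure gives O(¬escalate_complaint).
Premise 10 is O(quarantine_license → escalate_complaint); contrapositively O(¬escalate_complaint → ¬quarantine_license). Since O(¬escalate_complaint) holds, K gives O(¬quarantine_license).
Premise 7 is O(¬tag_asset → quarantine_license); contrapositively O(¬quarantine_license → tag_asset). Since O(¬quarantine_license) holds, K gives O(tag_asset).
But premise 4 directly asserts O(¬tag_asset).
We now have both O(tag_asset) and O(¬tag_asset) — tag_asset is simultaneously obligatory and forbidden, violating the D-axiom.

Inconsistent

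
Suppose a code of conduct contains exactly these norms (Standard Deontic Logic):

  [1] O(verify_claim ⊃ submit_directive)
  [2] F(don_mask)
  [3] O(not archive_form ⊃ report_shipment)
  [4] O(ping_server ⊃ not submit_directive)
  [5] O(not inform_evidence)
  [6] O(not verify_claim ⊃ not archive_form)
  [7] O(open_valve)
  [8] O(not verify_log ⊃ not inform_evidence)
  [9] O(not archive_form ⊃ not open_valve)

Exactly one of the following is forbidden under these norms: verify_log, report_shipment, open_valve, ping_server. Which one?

Premise 7 states O(open_valve) outright.
Premise 9 is O(not archive_form ⊃ not open_valve); contrapositively O(open_valve ⊃ archive_form). Since O(open_valve) holds, K gives O(archive_form).
Premise 6, O(not verify_claim ⊃ not archive_form), contraposes to O(archive_form ⊃ verify_claim); with O(archive_form) we get O(verify_claim).
From O(verify_claim) and premise 1, O(verify_claim ⊃ submit_directive), we obtain O(submit_directive).
The contrapositive of premise 4 (O(ping_server ⊃ not submit_directive)) is O(submit_directive ⊃ not ping_server), and O(submit_directive) is already established, so O(not ping_server).
So O(not ping_server) holds, i.e. ping_server is forbidden. None of the other listed options is forbidden under the premises.

ping_server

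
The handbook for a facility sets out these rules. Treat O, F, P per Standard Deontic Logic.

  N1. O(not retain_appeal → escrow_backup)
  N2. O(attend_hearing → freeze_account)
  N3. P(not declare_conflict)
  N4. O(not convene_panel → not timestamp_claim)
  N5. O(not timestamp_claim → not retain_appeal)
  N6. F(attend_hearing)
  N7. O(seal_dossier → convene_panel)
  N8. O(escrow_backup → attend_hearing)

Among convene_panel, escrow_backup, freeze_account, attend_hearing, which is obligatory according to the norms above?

Premise 6, F(attend_hearing), is equivalent to O(not attend_hearing).
Premise 8 is O(escrow_backup → attend_hearing); contrapositively O(not attend_hearing → not escrow_backup). Since O(not attend_hearing) holds, K gives O(not escrow_backup).
Premise 1, O(not retain_appeal → escrow_backup), contraposes to O(not escrow_backup → retain_appeal); with O(not escrow_backup) we get O(retain_appeal).
Premise 5 is O(not timestamp_claim → not retain_appeal); contrapositively O(retain_appeal → timestamp_claim). Since O(retain_appeal) holds, K gives O(timestamp_claim).
Premise 4, O(not convene_panel → not timestamp_claim), contraposes to O(timestamp_claim → convene_panel); with O(timestamp_claim) we get O(convene_panel).
So O(convene_panel) holds — convene_panel is obligatory. None of the other listed options is made obligatory by any chain of premises.

convene_panel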